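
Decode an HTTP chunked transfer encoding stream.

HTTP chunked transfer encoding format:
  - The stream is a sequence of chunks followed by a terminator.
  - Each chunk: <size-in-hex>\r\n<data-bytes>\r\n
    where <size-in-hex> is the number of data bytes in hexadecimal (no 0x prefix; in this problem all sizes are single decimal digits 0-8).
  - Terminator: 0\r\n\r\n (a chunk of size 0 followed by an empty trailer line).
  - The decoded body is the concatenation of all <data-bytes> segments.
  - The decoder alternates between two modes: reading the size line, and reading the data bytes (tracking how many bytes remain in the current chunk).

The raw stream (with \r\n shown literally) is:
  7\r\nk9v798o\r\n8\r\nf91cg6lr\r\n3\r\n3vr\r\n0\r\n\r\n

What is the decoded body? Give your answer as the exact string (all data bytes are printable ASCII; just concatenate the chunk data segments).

Chunk 1: stream[0..1]='7' size=0x7=7, data at stream[3..10]='k9v798o' -> body[0..7], body so far='k9v798o'
Chunk 2: stream[12..13]='8' size=0x8=8, data at stream[15..23]='f91cg6lr' -> body[7..15], body so far='k9v798of91cg6lr'
Chunk 3: stream[25..26]='3' size=0x3=3, data at stream[28..31]='3vr' -> body[15..18], body so far='k9v798of91cg6lr3vr'
Chunk 4: stream[33..34]='0' size=0 (terminator). Final body='k9v798of91cg6lr3vr' (18 bytes)

Answer: k9v798of91cg6lr3vr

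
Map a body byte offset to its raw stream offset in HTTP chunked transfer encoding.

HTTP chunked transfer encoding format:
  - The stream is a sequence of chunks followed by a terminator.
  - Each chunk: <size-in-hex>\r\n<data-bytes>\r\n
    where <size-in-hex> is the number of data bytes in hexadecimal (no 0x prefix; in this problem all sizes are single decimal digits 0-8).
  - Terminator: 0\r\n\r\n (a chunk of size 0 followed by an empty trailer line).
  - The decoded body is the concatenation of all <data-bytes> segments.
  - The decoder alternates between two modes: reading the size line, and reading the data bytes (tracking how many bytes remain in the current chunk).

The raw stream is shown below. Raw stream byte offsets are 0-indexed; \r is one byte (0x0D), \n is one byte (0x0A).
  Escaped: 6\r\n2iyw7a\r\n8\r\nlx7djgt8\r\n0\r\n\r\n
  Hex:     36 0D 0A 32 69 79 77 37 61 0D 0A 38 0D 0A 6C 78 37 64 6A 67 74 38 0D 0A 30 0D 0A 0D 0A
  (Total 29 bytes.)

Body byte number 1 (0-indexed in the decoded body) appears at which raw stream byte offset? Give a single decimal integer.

Chunk 1: stream[0..1]='6' size=0x6=6, data at stream[3..9]='2iyw7a' -> body[0..6], body so far='2iyw7a'
Chunk 2: stream[11..12]='8' size=0x8=8, data at stream[14..22]='lx7djgt8' -> body[6..14], body so far='2iyw7alx7djgt8'
Chunk 3: stream[24..25]='0' size=0 (terminator). Final body='2iyw7alx7djgt8' (14 bytes)
Body byte 1 at stream offset 4

Answer: 4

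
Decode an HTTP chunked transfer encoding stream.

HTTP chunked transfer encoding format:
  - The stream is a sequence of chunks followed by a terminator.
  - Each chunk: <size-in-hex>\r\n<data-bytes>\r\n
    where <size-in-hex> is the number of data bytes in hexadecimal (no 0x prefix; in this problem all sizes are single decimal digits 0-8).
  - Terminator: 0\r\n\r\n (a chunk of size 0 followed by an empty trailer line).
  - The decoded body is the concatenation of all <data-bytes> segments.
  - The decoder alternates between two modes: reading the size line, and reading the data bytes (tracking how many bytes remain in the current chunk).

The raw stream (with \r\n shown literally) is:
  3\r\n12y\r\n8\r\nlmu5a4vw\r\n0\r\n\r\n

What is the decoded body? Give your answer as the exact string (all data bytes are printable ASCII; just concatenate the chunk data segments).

Answer: 12ylmu5a4vw

Derivation:
Chunk 1: stream[0..1]='3' size=0x3=3, data at stream[3..6]='12y' -> body[0..3], body so far='12y'
Chunk 2: stream[8..9]='8' size=0x8=8, data at stream[11..19]='lmu5a4vw' -> body[3..11], body so far='12ylmu5a4vw'
Chunk 3: stream[21..22]='0' size=0 (terminator). Final body='12ylmu5a4vw' (11 bytes)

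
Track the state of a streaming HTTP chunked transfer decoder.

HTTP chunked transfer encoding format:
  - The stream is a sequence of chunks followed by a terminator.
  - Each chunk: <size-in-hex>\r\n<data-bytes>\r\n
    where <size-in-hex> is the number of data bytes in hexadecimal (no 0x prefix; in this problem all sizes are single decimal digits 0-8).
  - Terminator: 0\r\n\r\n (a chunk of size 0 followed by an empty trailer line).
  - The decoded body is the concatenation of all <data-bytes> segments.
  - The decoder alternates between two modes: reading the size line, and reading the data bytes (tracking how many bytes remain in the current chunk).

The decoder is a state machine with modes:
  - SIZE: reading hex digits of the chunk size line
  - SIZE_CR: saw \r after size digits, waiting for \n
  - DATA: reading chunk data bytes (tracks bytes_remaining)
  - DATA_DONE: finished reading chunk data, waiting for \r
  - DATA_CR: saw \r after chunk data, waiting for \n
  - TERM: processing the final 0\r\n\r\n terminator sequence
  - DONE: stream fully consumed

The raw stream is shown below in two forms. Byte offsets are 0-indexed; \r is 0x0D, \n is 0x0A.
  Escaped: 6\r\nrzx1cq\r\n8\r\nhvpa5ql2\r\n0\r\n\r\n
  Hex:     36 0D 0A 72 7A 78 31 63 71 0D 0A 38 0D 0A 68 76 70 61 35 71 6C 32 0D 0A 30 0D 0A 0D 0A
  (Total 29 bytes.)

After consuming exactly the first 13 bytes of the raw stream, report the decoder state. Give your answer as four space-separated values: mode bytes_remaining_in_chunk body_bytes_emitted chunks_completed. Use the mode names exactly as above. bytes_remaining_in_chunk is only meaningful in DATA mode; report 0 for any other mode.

Byte 0 = '6': mode=SIZE remaining=0 emitted=0 chunks_done=0
Byte 1 = 0x0D: mode=SIZE_CR remaining=0 emitted=0 chunks_done=0
Byte 2 = 0x0A: mode=DATA remaining=6 emitted=0 chunks_done=0
Byte 3 = 'r': mode=DATA remaining=5 emitted=1 chunks_done=0
Byte 4 = 'z': mode=DATA remaining=4 emitted=2 chunks_done=0
Byte 5 = 'x': mode=DATA remaining=3 emitted=3 chunks_done=0
Byte 6 = '1': mode=DATA remaining=2 emitted=4 chunks_done=0
Byte 7 = 'c': mode=DATA remaining=1 emitted=5 chunks_done=0
Byte 8 = 'q': mode=DATA_DONE remaining=0 emitted=6 chunks_done=0
Byte 9 = 0x0D: mode=DATA_CR remaining=0 emitted=6 chunks_done=0
Byte 10 = 0x0A: mode=SIZE remaining=0 emitted=6 chunks_done=1
Byte 11 = '8': mode=SIZE remaining=0 emitted=6 chunks_done=1
Byte 12 = 0x0D: mode=SIZE_CR remaining=0 emitted=6 chunks_done=1

Answer: SIZE_CR 0 6 1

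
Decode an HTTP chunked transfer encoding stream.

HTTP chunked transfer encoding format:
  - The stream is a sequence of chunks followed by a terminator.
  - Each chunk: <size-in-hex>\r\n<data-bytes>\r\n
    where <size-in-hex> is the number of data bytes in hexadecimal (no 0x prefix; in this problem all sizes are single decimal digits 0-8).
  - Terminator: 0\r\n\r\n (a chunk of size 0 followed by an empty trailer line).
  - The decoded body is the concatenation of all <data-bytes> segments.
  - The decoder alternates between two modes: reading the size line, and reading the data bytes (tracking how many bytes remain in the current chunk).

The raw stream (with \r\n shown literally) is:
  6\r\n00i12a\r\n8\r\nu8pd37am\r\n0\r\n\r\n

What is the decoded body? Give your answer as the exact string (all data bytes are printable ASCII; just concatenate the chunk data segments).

Answer: 00i12au8pd37am

Derivation:
Chunk 1: stream[0..1]='6' size=0x6=6, data at stream[3..9]='00i12a' -> body[0..6], body so far='00i12a'
Chunk 2: stream[11..12]='8' size=0x8=8, data at stream[14..22]='u8pd37am' -> body[6..14], body so far='00i12au8pd37am'
Chunk 3: stream[24..25]='0' size=0 (terminator). Final body='00i12au8pd37am' (14 bytes)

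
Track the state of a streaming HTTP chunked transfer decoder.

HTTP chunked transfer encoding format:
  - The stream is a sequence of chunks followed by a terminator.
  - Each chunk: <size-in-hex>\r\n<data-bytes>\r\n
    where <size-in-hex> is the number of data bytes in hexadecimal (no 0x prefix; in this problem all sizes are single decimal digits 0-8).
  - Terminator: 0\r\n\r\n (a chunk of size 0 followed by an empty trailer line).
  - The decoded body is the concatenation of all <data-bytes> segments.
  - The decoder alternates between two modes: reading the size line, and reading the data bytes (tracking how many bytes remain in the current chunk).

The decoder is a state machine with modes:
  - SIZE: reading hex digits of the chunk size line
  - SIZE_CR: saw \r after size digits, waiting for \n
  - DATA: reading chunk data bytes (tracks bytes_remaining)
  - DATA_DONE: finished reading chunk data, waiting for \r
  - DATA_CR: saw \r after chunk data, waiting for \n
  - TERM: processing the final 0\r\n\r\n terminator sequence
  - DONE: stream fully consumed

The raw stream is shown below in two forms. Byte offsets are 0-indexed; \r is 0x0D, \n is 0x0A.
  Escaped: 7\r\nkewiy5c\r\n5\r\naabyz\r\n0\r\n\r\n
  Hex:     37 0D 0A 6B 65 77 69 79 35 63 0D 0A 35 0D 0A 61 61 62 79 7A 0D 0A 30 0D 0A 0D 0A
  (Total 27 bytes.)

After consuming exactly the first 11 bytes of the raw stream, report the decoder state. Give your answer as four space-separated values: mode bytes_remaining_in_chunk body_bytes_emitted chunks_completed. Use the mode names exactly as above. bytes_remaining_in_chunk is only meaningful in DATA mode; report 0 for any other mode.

Byte 0 = '7': mode=SIZE remaining=0 emitted=0 chunks_done=0
Byte 1 = 0x0D: mode=SIZE_CR remaining=0 emitted=0 chunks_done=0
Byte 2 = 0x0A: mode=DATA remaining=7 emitted=0 chunks_done=0
Byte 3 = 'k': mode=DATA remaining=6 emitted=1 chunks_done=0
Byte 4 = 'e': mode=DATA remaining=5 emitted=2 chunks_done=0
Byte 5 = 'w': mode=DATA remaining=4 emitted=3 chunks_done=0
Byte 6 = 'i': mode=DATA remaining=3 emitted=4 chunks_done=0
Byte 7 = 'y': mode=DATA remaining=2 emitted=5 chunks_done=0
Byte 8 = '5': mode=DATA remaining=1 emitted=6 chunks_done=0
Byte 9 = 'c': mode=DATA_DONE remaining=0 emitted=7 chunks_done=0
Byte 10 = 0x0D: mode=DATA_CR remaining=0 emitted=7 chunks_done=0

Answer: DATA_CR 0 7 0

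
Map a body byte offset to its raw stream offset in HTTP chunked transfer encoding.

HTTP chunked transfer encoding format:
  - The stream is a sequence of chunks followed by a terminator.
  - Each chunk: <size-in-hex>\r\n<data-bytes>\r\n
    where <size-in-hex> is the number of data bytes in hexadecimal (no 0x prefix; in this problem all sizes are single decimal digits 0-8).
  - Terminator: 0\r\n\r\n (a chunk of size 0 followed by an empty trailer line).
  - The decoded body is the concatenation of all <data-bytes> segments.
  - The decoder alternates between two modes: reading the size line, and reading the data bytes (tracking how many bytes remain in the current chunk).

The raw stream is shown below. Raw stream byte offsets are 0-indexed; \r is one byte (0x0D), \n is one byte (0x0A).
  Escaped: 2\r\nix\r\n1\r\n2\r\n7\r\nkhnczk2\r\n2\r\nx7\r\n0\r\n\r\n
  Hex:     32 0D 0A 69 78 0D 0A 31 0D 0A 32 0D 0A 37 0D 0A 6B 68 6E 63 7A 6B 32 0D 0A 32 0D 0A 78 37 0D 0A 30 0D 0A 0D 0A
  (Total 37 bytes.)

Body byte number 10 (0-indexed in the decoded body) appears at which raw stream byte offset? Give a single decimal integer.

Chunk 1: stream[0..1]='2' size=0x2=2, data at stream[3..5]='ix' -> body[0..2], body so far='ix'
Chunk 2: stream[7..8]='1' size=0x1=1, data at stream[10..11]='2' -> body[2..3], body so far='ix2'
Chunk 3: stream[13..14]='7' size=0x7=7, data at stream[16..23]='khnczk2' -> body[3..10], body so far='ix2khnczk2'
Chunk 4: stream[25..26]='2' size=0x2=2, data at stream[28..30]='x7' -> body[10..12], body so far='ix2khnczk2x7'
Chunk 5: stream[32..33]='0' size=0 (terminator). Final body='ix2khnczk2x7' (12 bytes)
Body byte 10 at stream offset 28

Answer: 28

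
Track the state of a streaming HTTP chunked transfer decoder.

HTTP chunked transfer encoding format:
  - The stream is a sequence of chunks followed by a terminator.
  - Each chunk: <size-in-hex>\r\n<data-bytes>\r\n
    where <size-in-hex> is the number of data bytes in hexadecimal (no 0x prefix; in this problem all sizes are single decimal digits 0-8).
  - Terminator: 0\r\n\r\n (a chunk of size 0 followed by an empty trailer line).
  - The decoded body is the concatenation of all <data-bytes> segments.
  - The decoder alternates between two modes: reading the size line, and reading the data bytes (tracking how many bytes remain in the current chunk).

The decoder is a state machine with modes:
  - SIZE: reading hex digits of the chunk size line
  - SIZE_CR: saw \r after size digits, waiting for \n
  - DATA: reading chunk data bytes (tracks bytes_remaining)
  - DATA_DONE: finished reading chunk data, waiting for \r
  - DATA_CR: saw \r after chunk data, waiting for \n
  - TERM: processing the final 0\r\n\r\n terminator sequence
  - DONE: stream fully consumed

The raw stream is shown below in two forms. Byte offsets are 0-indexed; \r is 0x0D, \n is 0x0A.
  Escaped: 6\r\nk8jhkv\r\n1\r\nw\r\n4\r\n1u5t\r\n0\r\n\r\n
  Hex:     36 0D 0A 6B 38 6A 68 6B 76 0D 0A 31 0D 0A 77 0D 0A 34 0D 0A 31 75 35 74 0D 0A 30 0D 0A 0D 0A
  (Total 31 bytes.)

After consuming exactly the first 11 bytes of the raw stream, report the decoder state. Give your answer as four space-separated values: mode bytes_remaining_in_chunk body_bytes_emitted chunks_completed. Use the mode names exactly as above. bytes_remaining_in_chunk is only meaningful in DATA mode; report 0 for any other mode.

Answer: SIZE 0 6 1

Derivation:
Byte 0 = '6': mode=SIZE remaining=0 emitted=0 chunks_done=0
Byte 1 = 0x0D: mode=SIZE_CR remaining=0 emitted=0 chunks_done=0
Byte 2 = 0x0A: mode=DATA remaining=6 emitted=0 chunks_done=0
Byte 3 = 'k': mode=DATA remaining=5 emitted=1 chunks_done=0
Byte 4 = '8': mode=DATA remaining=4 emitted=2 chunks_done=0
Byte 5 = 'j': mode=DATA remaining=3 emitted=3 chunks_done=0
Byte 6 = 'h': mode=DATA remaining=2 emitted=4 chunks_done=0
Byte 7 = 'k': mode=DATA remaining=1 emitted=5 chunks_done=0
Byte 8 = 'v': mode=DATA_DONE remaining=0 emitted=6 chunks_done=0
Byte 9 = 0x0D: mode=DATA_CR remaining=0 emitted=6 chunks_done=0
Byte 10 = 0x0A: mode=SIZE remaining=0 emitted=6 chunks_done=1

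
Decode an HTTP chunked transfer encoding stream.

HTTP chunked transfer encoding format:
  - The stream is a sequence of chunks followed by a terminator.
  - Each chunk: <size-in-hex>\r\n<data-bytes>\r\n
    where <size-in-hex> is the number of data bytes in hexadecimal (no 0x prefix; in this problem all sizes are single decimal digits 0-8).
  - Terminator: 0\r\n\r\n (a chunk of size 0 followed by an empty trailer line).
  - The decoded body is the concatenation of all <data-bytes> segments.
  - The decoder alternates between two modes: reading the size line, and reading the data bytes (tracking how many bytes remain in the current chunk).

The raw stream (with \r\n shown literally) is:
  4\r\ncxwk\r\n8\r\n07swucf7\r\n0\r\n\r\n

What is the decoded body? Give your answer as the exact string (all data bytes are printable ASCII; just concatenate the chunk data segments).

Chunk 1: stream[0..1]='4' size=0x4=4, data at stream[3..7]='cxwk' -> body[0..4], body so far='cxwk'
Chunk 2: stream[9..10]='8' size=0x8=8, data at stream[12..20]='07swucf7' -> body[4..12], body so far='cxwk07swucf7'
Chunk 3: stream[22..23]='0' size=0 (terminator). Final body='cxwk07swucf7' (12 bytes)

Answer: cxwk07swucf7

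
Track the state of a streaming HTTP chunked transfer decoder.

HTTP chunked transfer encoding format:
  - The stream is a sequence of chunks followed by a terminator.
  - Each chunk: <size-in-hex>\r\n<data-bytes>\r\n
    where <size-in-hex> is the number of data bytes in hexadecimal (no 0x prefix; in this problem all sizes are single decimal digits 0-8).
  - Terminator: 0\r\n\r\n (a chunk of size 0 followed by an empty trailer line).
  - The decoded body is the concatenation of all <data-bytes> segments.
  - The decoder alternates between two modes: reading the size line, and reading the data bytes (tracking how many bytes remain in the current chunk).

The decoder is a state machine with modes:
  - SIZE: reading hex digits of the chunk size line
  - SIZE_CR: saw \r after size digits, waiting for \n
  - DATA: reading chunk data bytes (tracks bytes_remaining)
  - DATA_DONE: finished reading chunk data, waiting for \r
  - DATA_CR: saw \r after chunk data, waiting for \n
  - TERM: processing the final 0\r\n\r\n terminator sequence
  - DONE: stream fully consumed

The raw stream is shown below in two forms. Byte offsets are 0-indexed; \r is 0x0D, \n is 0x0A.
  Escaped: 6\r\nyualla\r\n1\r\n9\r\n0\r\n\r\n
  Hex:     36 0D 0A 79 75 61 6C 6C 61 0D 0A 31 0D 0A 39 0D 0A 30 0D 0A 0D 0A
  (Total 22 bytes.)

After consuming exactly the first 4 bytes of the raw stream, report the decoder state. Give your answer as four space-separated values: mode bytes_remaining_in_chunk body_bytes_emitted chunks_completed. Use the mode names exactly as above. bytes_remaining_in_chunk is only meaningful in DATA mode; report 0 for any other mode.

Answer: DATA 5 1 0

Derivation:
Byte 0 = '6': mode=SIZE remaining=0 emitted=0 chunks_done=0
Byte 1 = 0x0D: mode=SIZE_CR remaining=0 emitted=0 chunks_done=0
Byte 2 = 0x0A: mode=DATA remaining=6 emitted=0 chunks_done=0
Byte 3 = 'y': mode=DATA remaining=5 emitted=1 chunks_done=0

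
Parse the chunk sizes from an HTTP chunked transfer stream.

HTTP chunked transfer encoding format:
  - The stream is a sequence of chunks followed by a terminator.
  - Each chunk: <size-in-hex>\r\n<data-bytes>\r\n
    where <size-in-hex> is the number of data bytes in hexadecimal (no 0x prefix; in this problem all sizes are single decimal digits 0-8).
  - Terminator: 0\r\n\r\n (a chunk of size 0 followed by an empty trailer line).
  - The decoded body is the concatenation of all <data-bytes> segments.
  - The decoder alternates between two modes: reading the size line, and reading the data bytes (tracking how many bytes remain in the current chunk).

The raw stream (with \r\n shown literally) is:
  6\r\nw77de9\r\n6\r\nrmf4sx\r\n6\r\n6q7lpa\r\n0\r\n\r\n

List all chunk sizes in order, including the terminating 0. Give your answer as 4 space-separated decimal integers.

Answer: 6 6 6 0

Derivation:
Chunk 1: stream[0..1]='6' size=0x6=6, data at stream[3..9]='w77de9' -> body[0..6], body so far='w77de9'
Chunk 2: stream[11..12]='6' size=0x6=6, data at stream[14..20]='rmf4sx' -> body[6..12], body so far='w77de9rmf4sx'
Chunk 3: stream[22..23]='6' size=0x6=6, data at stream[25..31]='6q7lpa' -> body[12..18], body so far='w77de9rmf4sx6q7lpa'
Chunk 4: stream[33..34]='0' size=0 (terminator). Final body='w77de9rmf4sx6q7lpa' (18 bytes)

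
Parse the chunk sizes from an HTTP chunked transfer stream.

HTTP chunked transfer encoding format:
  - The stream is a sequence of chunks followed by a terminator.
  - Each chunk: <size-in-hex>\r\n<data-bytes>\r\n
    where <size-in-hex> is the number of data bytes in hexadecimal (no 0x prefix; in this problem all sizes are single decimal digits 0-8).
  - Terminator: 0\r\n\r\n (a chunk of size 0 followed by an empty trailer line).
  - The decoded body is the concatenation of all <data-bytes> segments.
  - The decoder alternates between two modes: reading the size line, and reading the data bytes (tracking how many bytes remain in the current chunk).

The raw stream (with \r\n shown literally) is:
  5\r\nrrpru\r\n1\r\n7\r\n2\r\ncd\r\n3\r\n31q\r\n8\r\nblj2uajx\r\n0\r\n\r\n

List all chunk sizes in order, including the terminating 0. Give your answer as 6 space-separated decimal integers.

Chunk 1: stream[0..1]='5' size=0x5=5, data at stream[3..8]='rrpru' -> body[0..5], body so far='rrpru'
Chunk 2: stream[10..11]='1' size=0x1=1, data at stream[13..14]='7' -> body[5..6], body so far='rrpru7'
Chunk 3: stream[16..17]='2' size=0x2=2, data at stream[19..21]='cd' -> body[6..8], body so far='rrpru7cd'
Chunk 4: stream[23..24]='3' size=0x3=3, data at stream[26..29]='31q' -> body[8..11], body so far='rrpru7cd31q'
Chunk 5: stream[31..32]='8' size=0x8=8, data at stream[34..42]='blj2uajx' -> body[11..19], body so far='rrpru7cd31qblj2uajx'
Chunk 6: stream[44..45]='0' size=0 (terminator). Final body='rrpru7cd31qblj2uajx' (19 bytes)

Answer: 5 1 2 3 8 0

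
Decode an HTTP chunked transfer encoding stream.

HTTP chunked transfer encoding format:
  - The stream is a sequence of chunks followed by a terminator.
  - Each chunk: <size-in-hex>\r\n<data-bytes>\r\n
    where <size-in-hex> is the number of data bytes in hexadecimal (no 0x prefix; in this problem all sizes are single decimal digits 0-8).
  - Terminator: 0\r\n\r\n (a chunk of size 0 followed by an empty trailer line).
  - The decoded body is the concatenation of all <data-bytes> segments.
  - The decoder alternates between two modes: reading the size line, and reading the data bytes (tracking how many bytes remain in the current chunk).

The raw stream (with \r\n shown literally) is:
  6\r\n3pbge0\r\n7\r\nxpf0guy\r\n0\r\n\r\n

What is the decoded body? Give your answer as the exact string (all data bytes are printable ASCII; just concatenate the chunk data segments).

Answer: 3pbge0xpf0guy

Derivation:
Chunk 1: stream[0..1]='6' size=0x6=6, data at stream[3..9]='3pbge0' -> body[0..6], body so far='3pbge0'
Chunk 2: stream[11..12]='7' size=0x7=7, data at stream[14..21]='xpf0guy' -> body[6..13], body so far='3pbge0xpf0guy'
Chunk 3: stream[23..24]='0' size=0 (terminator). Final body='3pbge0xpf0guy' (13 bytes)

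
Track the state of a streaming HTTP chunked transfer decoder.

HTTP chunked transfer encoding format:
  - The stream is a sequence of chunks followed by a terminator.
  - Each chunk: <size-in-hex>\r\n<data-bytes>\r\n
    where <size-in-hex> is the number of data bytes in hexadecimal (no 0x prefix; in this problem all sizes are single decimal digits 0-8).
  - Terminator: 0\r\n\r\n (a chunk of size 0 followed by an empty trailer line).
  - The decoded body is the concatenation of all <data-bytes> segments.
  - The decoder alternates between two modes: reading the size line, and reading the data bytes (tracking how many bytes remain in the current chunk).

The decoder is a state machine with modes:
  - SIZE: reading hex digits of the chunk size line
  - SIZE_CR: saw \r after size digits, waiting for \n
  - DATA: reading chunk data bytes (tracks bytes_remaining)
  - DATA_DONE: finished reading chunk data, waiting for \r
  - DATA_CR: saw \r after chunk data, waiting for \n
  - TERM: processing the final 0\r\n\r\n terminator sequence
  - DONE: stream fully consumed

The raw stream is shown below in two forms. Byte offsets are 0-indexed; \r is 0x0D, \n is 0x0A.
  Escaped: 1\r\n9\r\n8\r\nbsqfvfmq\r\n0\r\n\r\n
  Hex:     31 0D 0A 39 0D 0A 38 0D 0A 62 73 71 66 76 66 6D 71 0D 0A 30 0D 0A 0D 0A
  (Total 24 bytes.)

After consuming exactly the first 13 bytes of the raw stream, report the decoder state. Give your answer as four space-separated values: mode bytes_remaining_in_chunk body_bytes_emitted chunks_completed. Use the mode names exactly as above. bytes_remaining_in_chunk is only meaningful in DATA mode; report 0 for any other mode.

Byte 0 = '1': mode=SIZE remaining=0 emitted=0 chunks_done=0
Byte 1 = 0x0D: mode=SIZE_CR remaining=0 emitted=0 chunks_done=0
Byte 2 = 0x0A: mode=DATA remaining=1 emitted=0 chunks_done=0
Byte 3 = '9': mode=DATA_DONE remaining=0 emitted=1 chunks_done=0
Byte 4 = 0x0D: mode=DATA_CR remaining=0 emitted=1 chunks_done=0
Byte 5 = 0x0A: mode=SIZE remaining=0 emitted=1 chunks_done=1
Byte 6 = '8': mode=SIZE remaining=0 emitted=1 chunks_done=1
Byte 7 = 0x0D: mode=SIZE_CR remaining=0 emitted=1 chunks_done=1
Byte 8 = 0x0A: mode=DATA remaining=8 emitted=1 chunks_done=1
Byte 9 = 'b': mode=DATA remaining=7 emitted=2 chunks_done=1
Byte 10 = 's': mode=DATA remaining=6 emitted=3 chunks_done=1
Byte 11 = 'q': mode=DATA remaining=5 emitted=4 chunks_done=1
Byte 12 = 'f': mode=DATA remaining=4 emitted=5 chunks_done=1

Answer: DATA 4 5 1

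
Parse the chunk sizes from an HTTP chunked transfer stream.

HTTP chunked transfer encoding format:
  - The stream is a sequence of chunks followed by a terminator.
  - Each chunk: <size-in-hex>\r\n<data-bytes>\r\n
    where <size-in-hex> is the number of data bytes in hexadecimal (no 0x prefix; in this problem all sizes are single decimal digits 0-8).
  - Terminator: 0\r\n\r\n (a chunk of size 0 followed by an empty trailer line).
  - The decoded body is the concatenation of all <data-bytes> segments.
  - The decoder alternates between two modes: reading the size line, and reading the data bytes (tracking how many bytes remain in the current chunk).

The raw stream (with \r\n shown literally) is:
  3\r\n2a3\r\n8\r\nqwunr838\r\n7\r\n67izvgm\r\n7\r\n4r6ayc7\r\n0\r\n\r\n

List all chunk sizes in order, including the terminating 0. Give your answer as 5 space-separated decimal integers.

Chunk 1: stream[0..1]='3' size=0x3=3, data at stream[3..6]='2a3' -> body[0..3], body so far='2a3'
Chunk 2: stream[8..9]='8' size=0x8=8, data at stream[11..19]='qwunr838' -> body[3..11], body so far='2a3qwunr838'
Chunk 3: stream[21..22]='7' size=0x7=7, data at stream[24..31]='67izvgm' -> body[11..18], body so far='2a3qwunr83867izvgm'
Chunk 4: stream[33..34]='7' size=0x7=7, data at stream[36..43]='4r6ayc7' -> body[18..25], body so far='2a3qwunr83867izvgm4r6ayc7'
Chunk 5: stream[45..46]='0' size=0 (terminator). Final body='2a3qwunr83867izvgm4r6ayc7' (25 bytes)

Answer: 3 8 7 7 0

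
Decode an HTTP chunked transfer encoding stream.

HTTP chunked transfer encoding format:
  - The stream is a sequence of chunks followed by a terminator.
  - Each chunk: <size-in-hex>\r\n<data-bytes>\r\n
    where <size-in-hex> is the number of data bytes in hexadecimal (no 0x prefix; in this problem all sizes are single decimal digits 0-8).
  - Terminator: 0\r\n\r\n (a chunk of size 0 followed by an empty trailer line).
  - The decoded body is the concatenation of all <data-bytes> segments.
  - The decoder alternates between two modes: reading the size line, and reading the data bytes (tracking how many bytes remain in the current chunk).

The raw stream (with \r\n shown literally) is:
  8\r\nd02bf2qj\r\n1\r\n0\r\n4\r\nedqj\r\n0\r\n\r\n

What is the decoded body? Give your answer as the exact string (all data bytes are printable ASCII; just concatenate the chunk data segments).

Chunk 1: stream[0..1]='8' size=0x8=8, data at stream[3..11]='d02bf2qj' -> body[0..8], body so far='d02bf2qj'
Chunk 2: stream[13..14]='1' size=0x1=1, data at stream[16..17]='0' -> body[8..9], body so far='d02bf2qj0'
Chunk 3: stream[19..20]='4' size=0x4=4, data at stream[22..26]='edqj' -> body[9..13], body so far='d02bf2qj0edqj'
Chunk 4: stream[28..29]='0' size=0 (terminator). Final body='d02bf2qj0edqj' (13 bytes)

Answer: d02bf2qj0edqj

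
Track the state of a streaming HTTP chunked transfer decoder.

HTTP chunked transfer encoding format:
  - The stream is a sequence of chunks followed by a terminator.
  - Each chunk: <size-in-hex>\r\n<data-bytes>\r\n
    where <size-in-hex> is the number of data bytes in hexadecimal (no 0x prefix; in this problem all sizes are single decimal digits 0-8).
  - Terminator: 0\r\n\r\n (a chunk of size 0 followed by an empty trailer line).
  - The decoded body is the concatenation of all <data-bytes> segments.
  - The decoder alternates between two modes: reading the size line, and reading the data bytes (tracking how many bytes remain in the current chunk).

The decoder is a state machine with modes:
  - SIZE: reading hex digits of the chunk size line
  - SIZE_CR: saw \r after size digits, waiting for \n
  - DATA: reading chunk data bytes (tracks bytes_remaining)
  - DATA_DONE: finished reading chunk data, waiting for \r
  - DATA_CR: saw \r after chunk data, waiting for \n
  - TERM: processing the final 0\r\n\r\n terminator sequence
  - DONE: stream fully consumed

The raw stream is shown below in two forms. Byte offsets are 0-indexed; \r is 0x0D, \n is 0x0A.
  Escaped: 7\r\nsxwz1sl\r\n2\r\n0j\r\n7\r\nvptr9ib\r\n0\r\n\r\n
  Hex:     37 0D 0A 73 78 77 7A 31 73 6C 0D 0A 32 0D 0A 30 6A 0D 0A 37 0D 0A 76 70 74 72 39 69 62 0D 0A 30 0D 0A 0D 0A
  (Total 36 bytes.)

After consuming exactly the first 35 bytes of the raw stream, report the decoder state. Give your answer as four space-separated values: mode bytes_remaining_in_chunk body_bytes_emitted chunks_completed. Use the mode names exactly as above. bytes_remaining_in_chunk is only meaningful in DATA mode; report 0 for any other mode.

Answer: TERM 0 16 3

Derivation:
Byte 0 = '7': mode=SIZE remaining=0 emitted=0 chunks_done=0
Byte 1 = 0x0D: mode=SIZE_CR remaining=0 emitted=0 chunks_done=0
Byte 2 = 0x0A: mode=DATA remaining=7 emitted=0 chunks_done=0
Byte 3 = 's': mode=DATA remaining=6 emitted=1 chunks_done=0
Byte 4 = 'x': mode=DATA remaining=5 emitted=2 chunks_done=0
Byte 5 = 'w': mode=DATA remaining=4 emitted=3 chunks_done=0
Byte 6 = 'z': mode=DATA remaining=3 emitted=4 chunks_done=0
Byte 7 = '1': mode=DATA remaining=2 emitted=5 chunks_done=0
Byte 8 = 's': mode=DATA remaining=1 emitted=6 chunks_done=0
Byte 9 = 'l': mode=DATA_DONE remaining=0 emitted=7 chunks_done=0
Byte 10 = 0x0D: mode=DATA_CR remaining=0 emitted=7 chunks_done=0
Byte 11 = 0x0A: mode=SIZE remaining=0 emitted=7 chunks_done=1
Byte 12 = '2': mode=SIZE remaining=0 emitted=7 chunks_done=1
Byte 13 = 0x0D: mode=SIZE_CR remaining=0 emitted=7 chunks_done=1
Byte 14 = 0x0A: mode=DATA remaining=2 emitted=7 chunks_done=1
Byte 15 = '0': mode=DATA remaining=1 emitted=8 chunks_done=1
Byte 16 = 'j': mode=DATA_DONE remaining=0 emitted=9 chunks_done=1
Byte 17 = 0x0D: mode=DATA_CR remaining=0 emitted=9 chunks_done=1
Byte 18 = 0x0A: mode=SIZE remaining=0 emitted=9 chunks_done=2
Byte 19 = '7': mode=SIZE remaining=0 emitted=9 chunks_done=2
Byte 20 = 0x0D: mode=SIZE_CR remaining=0 emitted=9 chunks_done=2
Byte 21 = 0x0A: mode=DATA remaining=7 emitted=9 chunks_done=2
Byte 22 = 'v': mode=DATA remaining=6 emitted=10 chunks_done=2
Byte 23 = 'p': mode=DATA remaining=5 emitted=11 chunks_done=2
Byte 24 = 't': mode=DATA remaining=4 emitted=12 chunks_done=2
Byte 25 = 'r': mode=DATA remaining=3 emitted=13 chunks_done=2
Byte 26 = '9': mode=DATA remaining=2 emitted=14 chunks_done=2
Byte 27 = 'i': mode=DATA remaining=1 emitted=15 chunks_done=2
Byte 28 = 'b': mode=DATA_DONE remaining=0 emitted=16 chunks_done=2
Byte 29 = 0x0D: mode=DATA_CR remaining=0 emitted=16 chunks_done=2
Byte 30 = 0x0A: mode=SIZE remaining=0 emitted=16 chunks_done=3
Byte 31 = '0': mode=SIZE remaining=0 emitted=16 chunks_done=3
Byte 32 = 0x0D: mode=SIZE_CR remaining=0 emitted=16 chunks_done=3
Byte 33 = 0x0A: mode=TERM remaining=0 emitted=16 chunks_done=3
Byte 34 = 0x0D: mode=TERM remaining=0 emitted=16 chunks_done=3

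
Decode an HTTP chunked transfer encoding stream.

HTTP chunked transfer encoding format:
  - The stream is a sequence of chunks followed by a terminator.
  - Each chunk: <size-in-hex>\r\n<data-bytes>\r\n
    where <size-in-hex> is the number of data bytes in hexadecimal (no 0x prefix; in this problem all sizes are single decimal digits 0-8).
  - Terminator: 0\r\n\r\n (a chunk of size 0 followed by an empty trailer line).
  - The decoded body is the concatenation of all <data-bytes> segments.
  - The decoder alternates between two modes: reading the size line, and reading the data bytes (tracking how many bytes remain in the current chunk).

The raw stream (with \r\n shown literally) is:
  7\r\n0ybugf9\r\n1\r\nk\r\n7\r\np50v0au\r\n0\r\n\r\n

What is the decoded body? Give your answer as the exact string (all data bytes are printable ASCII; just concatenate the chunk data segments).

Chunk 1: stream[0..1]='7' size=0x7=7, data at stream[3..10]='0ybugf9' -> body[0..7], body so far='0ybugf9'
Chunk 2: stream[12..13]='1' size=0x1=1, data at stream[15..16]='k' -> body[7..8], body so far='0ybugf9k'
Chunk 3: stream[18..19]='7' size=0x7=7, data at stream[21..28]='p50v0au' -> body[8..15], body so far='0ybugf9kp50v0au'
Chunk 4: stream[30..31]='0' size=0 (terminator). Final body='0ybugf9kp50v0au' (15 bytes)

Answer: 0ybugf9kp50v0au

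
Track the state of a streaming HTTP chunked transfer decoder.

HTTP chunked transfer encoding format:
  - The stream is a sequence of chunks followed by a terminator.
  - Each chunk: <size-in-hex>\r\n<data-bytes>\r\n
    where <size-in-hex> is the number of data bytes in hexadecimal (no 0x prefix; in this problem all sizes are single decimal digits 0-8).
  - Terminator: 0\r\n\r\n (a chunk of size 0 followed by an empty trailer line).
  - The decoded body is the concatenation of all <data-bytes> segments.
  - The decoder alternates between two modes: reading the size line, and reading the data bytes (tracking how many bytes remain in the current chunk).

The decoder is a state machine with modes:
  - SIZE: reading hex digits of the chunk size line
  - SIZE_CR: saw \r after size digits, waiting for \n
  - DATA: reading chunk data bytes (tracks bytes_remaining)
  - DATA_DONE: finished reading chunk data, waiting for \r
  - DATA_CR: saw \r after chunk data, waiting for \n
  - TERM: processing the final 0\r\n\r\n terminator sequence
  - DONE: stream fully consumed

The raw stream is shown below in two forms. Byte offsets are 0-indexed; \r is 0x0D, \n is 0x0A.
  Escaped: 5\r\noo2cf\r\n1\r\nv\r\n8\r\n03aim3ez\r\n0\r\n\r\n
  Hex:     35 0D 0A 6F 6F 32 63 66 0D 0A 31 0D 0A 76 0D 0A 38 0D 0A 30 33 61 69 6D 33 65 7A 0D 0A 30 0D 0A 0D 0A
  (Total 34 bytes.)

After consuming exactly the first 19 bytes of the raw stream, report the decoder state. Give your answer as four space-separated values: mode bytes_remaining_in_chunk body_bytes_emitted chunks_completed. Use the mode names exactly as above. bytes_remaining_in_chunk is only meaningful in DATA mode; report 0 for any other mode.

Byte 0 = '5': mode=SIZE remaining=0 emitted=0 chunks_done=0
Byte 1 = 0x0D: mode=SIZE_CR remaining=0 emitted=0 chunks_done=0
Byte 2 = 0x0A: mode=DATA remaining=5 emitted=0 chunks_done=0
Byte 3 = 'o': mode=DATA remaining=4 emitted=1 chunks_done=0
Byte 4 = 'o': mode=DATA remaining=3 emitted=2 chunks_done=0
Byte 5 = '2': mode=DATA remaining=2 emitted=3 chunks_done=0
Byte 6 = 'c': mode=DATA remaining=1 emitted=4 chunks_done=0
Byte 7 = 'f': mode=DATA_DONE remaining=0 emitted=5 chunks_done=0
Byte 8 = 0x0D: mode=DATA_CR remaining=0 emitted=5 chunks_done=0
Byte 9 = 0x0A: mode=SIZE remaining=0 emitted=5 chunks_done=1
Byte 10 = '1': mode=SIZE remaining=0 emitted=5 chunks_done=1
Byte 11 = 0x0D: mode=SIZE_CR remaining=0 emitted=5 chunks_done=1
Byte 12 = 0x0A: mode=DATA remaining=1 emitted=5 chunks_done=1
Byte 13 = 'v': mode=DATA_DONE remaining=0 emitted=6 chunks_done=1
Byte 14 = 0x0D: mode=DATA_CR remaining=0 emitted=6 chunks_done=1
Byte 15 = 0x0A: mode=SIZE remaining=0 emitted=6 chunks_done=2
Byte 16 = '8': mode=SIZE remaining=0 emitted=6 chunks_done=2
Byte 17 = 0x0D: mode=SIZE_CR remaining=0 emitted=6 chunks_done=2
Byte 18 = 0x0A: mode=DATA remaining=8 emitted=6 chunks_done=2

Answer: DATA 8 6 2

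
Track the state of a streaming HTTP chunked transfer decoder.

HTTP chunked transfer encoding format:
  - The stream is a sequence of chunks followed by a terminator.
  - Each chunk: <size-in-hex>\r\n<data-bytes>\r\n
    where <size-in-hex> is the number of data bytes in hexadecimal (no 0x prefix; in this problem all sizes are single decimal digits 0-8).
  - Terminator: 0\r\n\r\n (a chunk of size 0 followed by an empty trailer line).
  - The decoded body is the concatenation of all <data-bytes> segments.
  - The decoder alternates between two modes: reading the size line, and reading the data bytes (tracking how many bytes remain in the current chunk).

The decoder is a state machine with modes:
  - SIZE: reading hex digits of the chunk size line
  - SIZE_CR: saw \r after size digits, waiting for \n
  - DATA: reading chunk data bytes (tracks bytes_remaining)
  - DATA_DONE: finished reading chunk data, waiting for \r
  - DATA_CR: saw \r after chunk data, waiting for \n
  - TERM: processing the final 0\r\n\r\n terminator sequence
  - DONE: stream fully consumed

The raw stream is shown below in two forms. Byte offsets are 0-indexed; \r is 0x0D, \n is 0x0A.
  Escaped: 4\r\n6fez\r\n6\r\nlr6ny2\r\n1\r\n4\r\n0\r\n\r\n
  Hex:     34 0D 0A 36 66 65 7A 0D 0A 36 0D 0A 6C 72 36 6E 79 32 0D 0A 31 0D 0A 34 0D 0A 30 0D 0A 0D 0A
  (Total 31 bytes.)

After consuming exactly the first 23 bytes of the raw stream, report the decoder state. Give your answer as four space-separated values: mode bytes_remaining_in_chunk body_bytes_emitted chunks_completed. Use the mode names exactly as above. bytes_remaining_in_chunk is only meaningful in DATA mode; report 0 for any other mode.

Answer: DATA 1 10 2

Derivation:
Byte 0 = '4': mode=SIZE remaining=0 emitted=0 chunks_done=0
Byte 1 = 0x0D: mode=SIZE_CR remaining=0 emitted=0 chunks_done=0
Byte 2 = 0x0A: mode=DATA remaining=4 emitted=0 chunks_done=0
Byte 3 = '6': mode=DATA remaining=3 emitted=1 chunks_done=0
Byte 4 = 'f': mode=DATA remaining=2 emitted=2 chunks_done=0
Byte 5 = 'e': mode=DATA remaining=1 emitted=3 chunks_done=0
Byte 6 = 'z': mode=DATA_DONE remaining=0 emitted=4 chunks_done=0
Byte 7 = 0x0D: mode=DATA_CR remaining=0 emitted=4 chunks_done=0
Byte 8 = 0x0A: mode=SIZE remaining=0 emitted=4 chunks_done=1
Byte 9 = '6': mode=SIZE remaining=0 emitted=4 chunks_done=1
Byte 10 = 0x0D: mode=SIZE_CR remaining=0 emitted=4 chunks_done=1
Byte 11 = 0x0A: mode=DATA remaining=6 emitted=4 chunks_done=1
Byte 12 = 'l': mode=DATA remaining=5 emitted=5 chunks_done=1
Byte 13 = 'r': mode=DATA remaining=4 emitted=6 chunks_done=1
Byte 14 = '6': mode=DATA remaining=3 emitted=7 chunks_done=1
Byte 15 = 'n': mode=DATA remaining=2 emitted=8 chunks_done=1
Byte 16 = 'y': mode=DATA remaining=1 emitted=9 chunks_done=1
Byte 17 = '2': mode=DATA_DONE remaining=0 emitted=10 chunks_done=1
Byte 18 = 0x0D: mode=DATA_CR remaining=0 emitted=10 chunks_done=1
Byte 19 = 0x0A: mode=SIZE remaining=0 emitted=10 chunks_done=2
Byte 20 = '1': mode=SIZE remaining=0 emitted=10 chunks_done=2
Byte 21 = 0x0D: mode=SIZE_CR remaining=0 emitted=10 chunks_done=2
Byte 22 = 0x0A: mode=DATA remaining=1 emitted=10 chunks_done=2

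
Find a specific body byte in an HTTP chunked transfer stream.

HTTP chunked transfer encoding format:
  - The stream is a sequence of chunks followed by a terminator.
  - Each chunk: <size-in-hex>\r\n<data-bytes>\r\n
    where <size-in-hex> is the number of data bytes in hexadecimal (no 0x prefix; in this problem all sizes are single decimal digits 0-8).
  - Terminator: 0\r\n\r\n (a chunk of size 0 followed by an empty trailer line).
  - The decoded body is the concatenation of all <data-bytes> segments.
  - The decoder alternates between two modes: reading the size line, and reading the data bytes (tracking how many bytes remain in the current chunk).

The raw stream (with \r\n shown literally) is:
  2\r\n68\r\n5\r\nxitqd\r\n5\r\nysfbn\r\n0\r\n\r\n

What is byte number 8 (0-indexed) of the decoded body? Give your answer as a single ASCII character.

Answer: s

Derivation:
Chunk 1: stream[0..1]='2' size=0x2=2, data at stream[3..5]='68' -> body[0..2], body so far='68'
Chunk 2: stream[7..8]='5' size=0x5=5, data at stream[10..15]='xitqd' -> body[2..7], body so far='68xitqd'
Chunk 3: stream[17..18]='5' size=0x5=5, data at stream[20..25]='ysfbn' -> body[7..12], body so far='68xitqdysfbn'
Chunk 4: stream[27..28]='0' size=0 (terminator). Final body='68xitqdysfbn' (12 bytes)
Body byte 8 = 's'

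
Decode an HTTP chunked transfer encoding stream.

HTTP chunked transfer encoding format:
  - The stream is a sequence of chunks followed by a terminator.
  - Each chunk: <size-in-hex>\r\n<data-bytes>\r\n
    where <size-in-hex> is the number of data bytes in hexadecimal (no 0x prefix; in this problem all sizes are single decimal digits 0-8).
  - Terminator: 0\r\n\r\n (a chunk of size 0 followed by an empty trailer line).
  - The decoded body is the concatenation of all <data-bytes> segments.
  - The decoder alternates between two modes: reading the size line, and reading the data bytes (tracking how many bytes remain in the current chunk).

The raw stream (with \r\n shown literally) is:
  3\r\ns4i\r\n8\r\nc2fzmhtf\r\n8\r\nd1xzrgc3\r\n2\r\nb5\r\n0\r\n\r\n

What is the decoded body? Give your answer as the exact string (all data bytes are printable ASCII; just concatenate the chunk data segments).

Chunk 1: stream[0..1]='3' size=0x3=3, data at stream[3..6]='s4i' -> body[0..3], body so far='s4i'
Chunk 2: stream[8..9]='8' size=0x8=8, data at stream[11..19]='c2fzmhtf' -> body[3..11], body so far='s4ic2fzmhtf'
Chunk 3: stream[21..22]='8' size=0x8=8, data at stream[24..32]='d1xzrgc3' -> body[11..19], body so far='s4ic2fzmhtfd1xzrgc3'
Chunk 4: stream[34..35]='2' size=0x2=2, data at stream[37..39]='b5' -> body[19..21], body so far='s4ic2fzmhtfd1xzrgc3b5'
Chunk 5: stream[41..42]='0' size=0 (terminator). Final body='s4ic2fzmhtfd1xzrgc3b5' (21 bytes)

Answer: s4ic2fzmhtfd1xzrgc3b5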